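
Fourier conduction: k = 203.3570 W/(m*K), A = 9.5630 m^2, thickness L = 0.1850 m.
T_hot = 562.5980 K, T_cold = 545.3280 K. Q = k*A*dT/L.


dT = 17.2700 K
Q = 203.3570 * 9.5630 * 17.2700 / 0.1850 = 181540.6522 W

181540.6522 W


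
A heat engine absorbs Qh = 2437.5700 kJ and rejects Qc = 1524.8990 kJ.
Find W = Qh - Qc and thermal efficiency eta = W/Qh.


W = 2437.5700 - 1524.8990 = 912.6710 kJ
eta = 912.6710 / 2437.5700 = 0.3744 = 37.4418%

W = 912.6710 kJ, eta = 37.4418%


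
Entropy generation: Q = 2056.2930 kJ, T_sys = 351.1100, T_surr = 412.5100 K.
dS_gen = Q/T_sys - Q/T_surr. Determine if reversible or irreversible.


dS_sys = 2056.2930/351.1100 = 5.8565 kJ/K
dS_surr = -2056.2930/412.5100 = -4.9848 kJ/K
dS_gen = 5.8565 - 4.9848 = 0.8717 kJ/K (irreversible)

dS_gen = 0.8717 kJ/K, irreversible


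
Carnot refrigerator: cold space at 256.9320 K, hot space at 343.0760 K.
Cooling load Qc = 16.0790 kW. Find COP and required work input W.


COP = 256.9320 / 86.1440 = 2.9826
W = 16.0790 / 2.9826 = 5.3910 kW

COP = 2.9826, W = 5.3910 kW


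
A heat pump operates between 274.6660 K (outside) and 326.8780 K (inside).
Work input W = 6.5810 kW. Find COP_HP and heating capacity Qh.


COP = 326.8780 / 52.2120 = 6.2606
Qh = 6.2606 * 6.5810 = 41.2010 kW

COP = 6.2606, Qh = 41.2010 kW


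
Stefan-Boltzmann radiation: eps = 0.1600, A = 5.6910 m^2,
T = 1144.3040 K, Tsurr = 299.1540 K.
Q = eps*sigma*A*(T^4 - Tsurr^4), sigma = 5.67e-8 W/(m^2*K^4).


T^4 = 1.7146e+12
Tsurr^4 = 8.0090e+09
Q = 0.1600 * 5.67e-8 * 5.6910 * 1.7066e+12 = 88109.7425 W

88109.7425 W


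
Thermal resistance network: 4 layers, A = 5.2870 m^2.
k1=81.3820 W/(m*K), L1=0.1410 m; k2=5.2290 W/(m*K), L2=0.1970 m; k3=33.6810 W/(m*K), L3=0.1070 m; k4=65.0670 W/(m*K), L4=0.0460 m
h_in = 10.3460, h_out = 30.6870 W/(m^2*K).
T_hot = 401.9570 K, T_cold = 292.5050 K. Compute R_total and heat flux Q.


R_conv_in = 1/(10.3460*5.2870) = 0.0183
R_1 = 0.1410/(81.3820*5.2870) = 0.0003
R_2 = 0.1970/(5.2290*5.2870) = 0.0071
R_3 = 0.1070/(33.6810*5.2870) = 0.0006
R_4 = 0.0460/(65.0670*5.2870) = 0.0001
R_conv_out = 1/(30.6870*5.2870) = 0.0062
R_total = 0.0326 K/W
Q = 109.4520 / 0.0326 = 3353.9691 W

R_total = 0.0326 K/W, Q = 3353.9691 W


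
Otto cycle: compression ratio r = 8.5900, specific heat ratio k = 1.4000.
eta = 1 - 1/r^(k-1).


r^(k-1) = 2.3637
eta = 1 - 1/2.3637 = 0.5769 = 57.6939%

57.6939%


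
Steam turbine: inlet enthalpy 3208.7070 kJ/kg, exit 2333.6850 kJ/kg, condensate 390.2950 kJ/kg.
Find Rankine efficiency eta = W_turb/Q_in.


W = 875.0220 kJ/kg
Q_in = 2818.4120 kJ/kg
eta = 0.3105 = 31.0466%

eta = 31.0466%


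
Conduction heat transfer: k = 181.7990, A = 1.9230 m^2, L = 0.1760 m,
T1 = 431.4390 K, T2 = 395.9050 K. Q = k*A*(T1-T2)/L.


dT = 35.5340 K
Q = 181.7990 * 1.9230 * 35.5340 / 0.1760 = 70583.3399 W

70583.3399 W


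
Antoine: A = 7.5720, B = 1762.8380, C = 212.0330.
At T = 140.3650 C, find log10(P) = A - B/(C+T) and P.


C+T = 352.3980
B/(C+T) = 5.0024
log10(P) = 7.5720 - 5.0024 = 2.5696
P = 10^2.5696 = 371.1877 mmHg

371.1877 mmHg


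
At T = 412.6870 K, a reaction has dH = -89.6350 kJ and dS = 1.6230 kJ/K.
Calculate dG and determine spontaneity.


T*dS = 412.6870 * 1.6230 = 669.7910 kJ
dG = -89.6350 - 669.7910 = -759.4260 kJ (spontaneous)

dG = -759.4260 kJ, spontaneous


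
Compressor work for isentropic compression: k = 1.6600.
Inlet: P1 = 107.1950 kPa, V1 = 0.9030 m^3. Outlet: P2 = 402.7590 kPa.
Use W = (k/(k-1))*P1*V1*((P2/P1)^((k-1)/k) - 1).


(k-1)/k = 0.3976
(P2/P1)^exp = 1.6926
W = 2.5152 * 107.1950 * 0.9030 * (1.6926 - 1) = 168.6282 kJ

168.6282 kJ


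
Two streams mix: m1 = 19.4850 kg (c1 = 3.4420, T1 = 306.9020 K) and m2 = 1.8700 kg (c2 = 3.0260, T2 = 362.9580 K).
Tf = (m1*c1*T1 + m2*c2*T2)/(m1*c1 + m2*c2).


num = 22636.9514
den = 72.7260
Tf = 311.2636 K

311.2636 K


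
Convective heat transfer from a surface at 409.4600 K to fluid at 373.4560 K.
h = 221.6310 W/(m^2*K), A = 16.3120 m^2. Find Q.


dT = 36.0040 K
Q = 221.6310 * 16.3120 * 36.0040 = 130163.2764 W

130163.2764 W


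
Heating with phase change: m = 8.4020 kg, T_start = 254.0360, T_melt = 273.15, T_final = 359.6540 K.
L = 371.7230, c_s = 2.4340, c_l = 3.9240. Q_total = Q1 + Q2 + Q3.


Q1 (sensible, solid) = 8.4020 * 2.4340 * 19.1140 = 390.8902 kJ
Q2 (latent) = 8.4020 * 371.7230 = 3123.2166 kJ
Q3 (sensible, liquid) = 8.4020 * 3.9240 * 86.5040 = 2851.9891 kJ
Q_total = 6366.0960 kJ

6366.0960 kJ


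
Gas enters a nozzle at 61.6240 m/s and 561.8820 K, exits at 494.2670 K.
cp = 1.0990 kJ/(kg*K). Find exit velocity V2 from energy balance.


dT = 67.6150 K
2*cp*1000*dT = 148617.7700
V1^2 = 3797.5174
V2 = sqrt(152415.2874) = 390.4040 m/s

390.4040 m/s


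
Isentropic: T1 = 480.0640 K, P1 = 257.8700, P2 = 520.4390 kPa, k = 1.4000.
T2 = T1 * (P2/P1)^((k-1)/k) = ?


(k-1)/k = 0.2857
(P2/P1)^exp = 1.2222
T2 = 480.0640 * 1.2222 = 586.7230 K

586.7230 K


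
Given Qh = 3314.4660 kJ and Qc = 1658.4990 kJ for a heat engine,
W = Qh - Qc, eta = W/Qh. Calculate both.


W = 3314.4660 - 1658.4990 = 1655.9670 kJ
eta = 1655.9670 / 3314.4660 = 0.4996 = 49.9618%

W = 1655.9670 kJ, eta = 49.9618%


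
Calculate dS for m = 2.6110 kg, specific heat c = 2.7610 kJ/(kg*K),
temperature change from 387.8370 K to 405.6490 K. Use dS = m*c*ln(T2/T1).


T2/T1 = 1.0459
ln(T2/T1) = 0.0449
dS = 2.6110 * 2.7610 * 0.0449 = 0.3237 kJ/K

0.3237 kJ/K


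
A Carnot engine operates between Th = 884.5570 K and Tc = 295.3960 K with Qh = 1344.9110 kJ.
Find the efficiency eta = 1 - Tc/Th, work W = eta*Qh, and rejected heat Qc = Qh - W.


eta = 1 - 295.3960/884.5570 = 0.6661
W = 0.6661 * 1344.9110 = 895.7807 kJ
Qc = 1344.9110 - 895.7807 = 449.1303 kJ

eta = 66.6052%, W = 895.7807 kJ, Qc = 449.1303 kJ


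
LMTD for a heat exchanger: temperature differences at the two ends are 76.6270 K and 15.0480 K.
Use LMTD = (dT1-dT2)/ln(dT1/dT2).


dT1/dT2 = 5.0922
ln(dT1/dT2) = 1.6277
LMTD = 61.5790 / 1.6277 = 37.8318 K

37.8318 K


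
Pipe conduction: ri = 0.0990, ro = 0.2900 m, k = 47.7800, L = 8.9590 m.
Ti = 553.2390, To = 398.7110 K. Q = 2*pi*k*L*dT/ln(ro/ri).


dT = 154.5280 K
ln(ro/ri) = 1.0748
Q = 2*pi*47.7800*8.9590*154.5280 / 1.0748 = 386705.9069 W

386705.9069 W


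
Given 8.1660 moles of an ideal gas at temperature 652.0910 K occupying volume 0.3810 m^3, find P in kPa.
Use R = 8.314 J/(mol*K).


P = nRT/V = 8.1660 * 8.314 * 652.0910 / 0.3810
= 44271.8430 / 0.3810 = 116199.0631 Pa = 116.1991 kPa

116.1991 kPa


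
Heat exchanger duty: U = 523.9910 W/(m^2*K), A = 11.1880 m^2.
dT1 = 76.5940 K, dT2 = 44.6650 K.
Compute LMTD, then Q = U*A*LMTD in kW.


LMTD = 59.2014 K
Q = 523.9910 * 11.1880 * 59.2014 = 347062.9017 W = 347.0629 kW

347.0629 kW


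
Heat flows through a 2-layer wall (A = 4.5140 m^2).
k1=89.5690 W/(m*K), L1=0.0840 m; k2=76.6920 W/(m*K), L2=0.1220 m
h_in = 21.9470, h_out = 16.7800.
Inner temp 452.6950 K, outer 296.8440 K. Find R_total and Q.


R_conv_in = 1/(21.9470*4.5140) = 0.0101
R_1 = 0.0840/(89.5690*4.5140) = 0.0002
R_2 = 0.1220/(76.6920*4.5140) = 0.0004
R_conv_out = 1/(16.7800*4.5140) = 0.0132
R_total = 0.0239 K/W
Q = 155.8510 / 0.0239 = 6532.8871 W

R_total = 0.0239 K/W, Q = 6532.8871 W


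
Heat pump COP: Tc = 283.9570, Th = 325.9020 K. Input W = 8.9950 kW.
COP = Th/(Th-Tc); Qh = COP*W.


COP = 325.9020 / 41.9450 = 7.7697
Qh = 7.7697 * 8.9950 = 69.8889 kW

COP = 7.7697, Qh = 69.8889 kW


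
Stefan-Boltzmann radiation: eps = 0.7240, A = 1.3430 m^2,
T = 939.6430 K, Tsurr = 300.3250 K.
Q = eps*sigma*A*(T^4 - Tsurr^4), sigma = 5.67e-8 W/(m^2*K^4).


T^4 = 7.7956e+11
Tsurr^4 = 8.1352e+09
Q = 0.7240 * 5.67e-8 * 1.3430 * 7.7143e+11 = 42529.7925 W

42529.7925 W


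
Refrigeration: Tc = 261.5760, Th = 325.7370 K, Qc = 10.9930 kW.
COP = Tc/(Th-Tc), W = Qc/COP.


COP = 261.5760 / 64.1610 = 4.0769
W = 10.9930 / 4.0769 = 2.6964 kW

COP = 4.0769, W = 2.6964 kW


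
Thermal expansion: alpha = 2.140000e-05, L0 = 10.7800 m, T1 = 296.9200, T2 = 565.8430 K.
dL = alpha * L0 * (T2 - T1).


dT = 268.9230 K
dL = 2.140000e-05 * 10.7800 * 268.9230 = 0.062038 m
L_final = 10.842038 m

dL = 0.062038 m


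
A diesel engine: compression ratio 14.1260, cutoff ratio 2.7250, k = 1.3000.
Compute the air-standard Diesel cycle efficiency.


r^(k-1) = 2.2131
rc^k = 3.6811
eta = 0.4598 = 45.9777%

45.9777%


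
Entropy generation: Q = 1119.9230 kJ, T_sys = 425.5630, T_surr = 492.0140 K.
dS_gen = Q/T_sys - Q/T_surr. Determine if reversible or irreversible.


dS_sys = 1119.9230/425.5630 = 2.6316 kJ/K
dS_surr = -1119.9230/492.0140 = -2.2762 kJ/K
dS_gen = 2.6316 - 2.2762 = 0.3554 kJ/K (irreversible)

dS_gen = 0.3554 kJ/K, irreversible


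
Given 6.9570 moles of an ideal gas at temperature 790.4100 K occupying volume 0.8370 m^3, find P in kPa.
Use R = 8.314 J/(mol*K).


P = nRT/V = 6.9570 * 8.314 * 790.4100 / 0.8370
= 45717.7080 / 0.8370 = 54620.9176 Pa = 54.6209 kPa

54.6209 kPa


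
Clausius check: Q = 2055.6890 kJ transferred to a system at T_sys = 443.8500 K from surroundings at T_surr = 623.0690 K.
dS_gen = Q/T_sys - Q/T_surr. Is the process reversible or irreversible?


dS_sys = 2055.6890/443.8500 = 4.6315 kJ/K
dS_surr = -2055.6890/623.0690 = -3.2993 kJ/K
dS_gen = 4.6315 - 3.2993 = 1.3322 kJ/K (irreversible)

dS_gen = 1.3322 kJ/K, irreversible


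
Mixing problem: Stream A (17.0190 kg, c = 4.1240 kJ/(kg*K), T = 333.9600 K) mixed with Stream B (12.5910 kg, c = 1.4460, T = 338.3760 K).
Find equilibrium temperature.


num = 29600.1072
den = 88.3929
Tf = 334.8696 K

334.8696 K


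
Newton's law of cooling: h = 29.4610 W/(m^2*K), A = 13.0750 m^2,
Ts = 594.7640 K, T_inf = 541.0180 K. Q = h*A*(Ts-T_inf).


dT = 53.7460 K
Q = 29.4610 * 13.0750 * 53.7460 = 20703.0976 W

20703.0976 W


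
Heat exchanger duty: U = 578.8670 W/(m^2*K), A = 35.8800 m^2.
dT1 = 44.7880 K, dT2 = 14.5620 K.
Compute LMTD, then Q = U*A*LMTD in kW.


LMTD = 26.9028 K
Q = 578.8670 * 35.8800 * 26.9028 = 558765.0345 W = 558.7650 kW

558.7650 kW


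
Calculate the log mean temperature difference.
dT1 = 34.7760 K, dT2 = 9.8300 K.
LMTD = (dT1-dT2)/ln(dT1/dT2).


dT1/dT2 = 3.5377
ln(dT1/dT2) = 1.2635
LMTD = 24.9460 / 1.2635 = 19.7437 K

19.7437 K


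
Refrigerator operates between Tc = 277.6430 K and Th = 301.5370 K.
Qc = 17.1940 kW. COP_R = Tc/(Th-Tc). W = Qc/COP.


COP = 277.6430 / 23.8940 = 11.6198
W = 17.1940 / 11.6198 = 1.4797 kW

COP = 11.6198, W = 1.4797 kW


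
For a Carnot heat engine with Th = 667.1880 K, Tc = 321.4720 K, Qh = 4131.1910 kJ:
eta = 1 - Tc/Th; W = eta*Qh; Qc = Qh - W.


eta = 1 - 321.4720/667.1880 = 0.5182
W = 0.5182 * 4131.1910 = 2140.6543 kJ
Qc = 4131.1910 - 2140.6543 = 1990.5367 kJ

eta = 51.8169%, W = 2140.6543 kJ, Qc = 1990.5367 kJ


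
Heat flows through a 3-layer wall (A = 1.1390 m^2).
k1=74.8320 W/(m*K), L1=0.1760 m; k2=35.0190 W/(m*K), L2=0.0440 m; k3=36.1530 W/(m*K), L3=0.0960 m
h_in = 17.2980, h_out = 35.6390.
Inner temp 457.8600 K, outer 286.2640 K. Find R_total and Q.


R_conv_in = 1/(17.2980*1.1390) = 0.0508
R_1 = 0.1760/(74.8320*1.1390) = 0.0021
R_2 = 0.0440/(35.0190*1.1390) = 0.0011
R_3 = 0.0960/(36.1530*1.1390) = 0.0023
R_conv_out = 1/(35.6390*1.1390) = 0.0246
R_total = 0.0809 K/W
Q = 171.5960 / 0.0809 = 2121.3646 W

R_total = 0.0809 K/W, Q = 2121.3646 W


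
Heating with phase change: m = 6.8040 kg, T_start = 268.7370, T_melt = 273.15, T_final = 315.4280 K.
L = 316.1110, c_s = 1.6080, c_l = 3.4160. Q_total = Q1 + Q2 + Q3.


Q1 (sensible, solid) = 6.8040 * 1.6080 * 4.4130 = 48.2819 kJ
Q2 (latent) = 6.8040 * 316.1110 = 2150.8192 kJ
Q3 (sensible, liquid) = 6.8040 * 3.4160 * 42.2780 = 982.6449 kJ
Q_total = 3181.7460 kJ

3181.7460 kJ


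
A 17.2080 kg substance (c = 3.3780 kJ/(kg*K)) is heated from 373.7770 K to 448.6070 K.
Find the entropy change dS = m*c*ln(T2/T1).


T2/T1 = 1.2002
ln(T2/T1) = 0.1825
dS = 17.2080 * 3.3780 * 0.1825 = 10.6078 kJ/K

10.6078 kJ/K


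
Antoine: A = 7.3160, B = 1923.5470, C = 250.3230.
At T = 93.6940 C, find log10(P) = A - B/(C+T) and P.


C+T = 344.0170
B/(C+T) = 5.5914
log10(P) = 7.3160 - 5.5914 = 1.7246
P = 10^1.7246 = 53.0359 mmHg

53.0359 mmHg


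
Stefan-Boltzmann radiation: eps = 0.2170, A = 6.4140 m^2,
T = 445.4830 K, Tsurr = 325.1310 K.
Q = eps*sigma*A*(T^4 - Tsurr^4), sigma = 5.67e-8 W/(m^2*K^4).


T^4 = 3.9384e+10
Tsurr^4 = 1.1175e+10
Q = 0.2170 * 5.67e-8 * 6.4140 * 2.8210e+10 = 2226.2379 W

2226.2379 W


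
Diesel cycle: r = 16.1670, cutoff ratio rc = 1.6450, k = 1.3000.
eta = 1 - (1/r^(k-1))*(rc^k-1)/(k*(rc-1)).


r^(k-1) = 2.3046
rc^k = 1.9099
eta = 0.5291 = 52.9118%

52.9118%


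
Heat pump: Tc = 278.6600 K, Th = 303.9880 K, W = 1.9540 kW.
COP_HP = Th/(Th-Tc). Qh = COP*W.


COP = 303.9880 / 25.3280 = 12.0021
Qh = 12.0021 * 1.9540 = 23.4520 kW

COP = 12.0021, Qh = 23.4520 kW


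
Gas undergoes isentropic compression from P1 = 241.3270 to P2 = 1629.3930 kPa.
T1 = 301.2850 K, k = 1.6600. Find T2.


(k-1)/k = 0.3976
(P2/P1)^exp = 2.1368
T2 = 301.2850 * 2.1368 = 643.7939 K

643.7939 K


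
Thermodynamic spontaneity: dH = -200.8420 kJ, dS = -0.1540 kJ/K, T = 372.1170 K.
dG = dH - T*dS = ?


T*dS = 372.1170 * -0.1540 = -57.3060 kJ
dG = -200.8420 + 57.3060 = -143.5360 kJ (spontaneous)

dG = -143.5360 kJ, spontaneous


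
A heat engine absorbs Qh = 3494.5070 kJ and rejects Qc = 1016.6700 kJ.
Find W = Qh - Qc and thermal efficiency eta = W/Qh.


W = 3494.5070 - 1016.6700 = 2477.8370 kJ
eta = 2477.8370 / 3494.5070 = 0.7091 = 70.9066%

W = 2477.8370 kJ, eta = 70.9066%


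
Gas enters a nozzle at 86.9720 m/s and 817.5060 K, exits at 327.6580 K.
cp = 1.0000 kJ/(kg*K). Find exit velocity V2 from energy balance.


dT = 489.8480 K
2*cp*1000*dT = 979696.0000
V1^2 = 7564.1288
V2 = sqrt(987260.1288) = 993.6096 m/s

993.6096 m/s


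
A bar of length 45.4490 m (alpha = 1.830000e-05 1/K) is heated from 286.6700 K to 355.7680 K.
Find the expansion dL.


dT = 69.0980 K
dL = 1.830000e-05 * 45.4490 * 69.0980 = 0.057470 m
L_final = 45.506470 m

dL = 0.057470 m


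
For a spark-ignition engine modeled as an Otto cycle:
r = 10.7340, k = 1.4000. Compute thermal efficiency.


r^(k-1) = 2.5841
eta = 1 - 1/2.5841 = 0.6130 = 61.3014%

61.3014%


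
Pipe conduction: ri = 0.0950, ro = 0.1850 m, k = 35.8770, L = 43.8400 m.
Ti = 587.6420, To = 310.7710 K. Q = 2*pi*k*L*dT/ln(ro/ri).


dT = 276.8710 K
ln(ro/ri) = 0.6665
Q = 2*pi*35.8770*43.8400*276.8710 / 0.6665 = 4105419.8444 W

4105419.8444 W


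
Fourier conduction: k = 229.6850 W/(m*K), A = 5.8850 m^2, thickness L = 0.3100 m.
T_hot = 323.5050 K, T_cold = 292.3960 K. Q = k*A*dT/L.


dT = 31.1090 K
Q = 229.6850 * 5.8850 * 31.1090 / 0.3100 = 135644.8963 W

135644.8963 W


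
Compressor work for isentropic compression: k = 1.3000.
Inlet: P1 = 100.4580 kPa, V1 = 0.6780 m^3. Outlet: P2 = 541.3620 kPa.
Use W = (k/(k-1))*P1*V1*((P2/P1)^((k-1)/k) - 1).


(k-1)/k = 0.2308
(P2/P1)^exp = 1.4751
W = 4.3333 * 100.4580 * 0.6780 * (1.4751 - 1) = 140.2106 kJ

140.2106 kJ


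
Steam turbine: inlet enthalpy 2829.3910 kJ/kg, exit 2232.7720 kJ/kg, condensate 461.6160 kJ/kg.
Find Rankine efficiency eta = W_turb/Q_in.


W = 596.6190 kJ/kg
Q_in = 2367.7750 kJ/kg
eta = 0.2520 = 25.1975%

eta = 25.1975%


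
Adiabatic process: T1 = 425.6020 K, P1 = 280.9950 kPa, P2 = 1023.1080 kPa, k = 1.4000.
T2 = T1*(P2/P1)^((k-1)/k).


(k-1)/k = 0.2857
(P2/P1)^exp = 1.4466
T2 = 425.6020 * 1.4466 = 615.6772 K

615.6772 K


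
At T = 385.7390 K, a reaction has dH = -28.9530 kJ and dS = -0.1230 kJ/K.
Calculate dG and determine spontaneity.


T*dS = 385.7390 * -0.1230 = -47.4459 kJ
dG = -28.9530 + 47.4459 = 18.4929 kJ (non-spontaneous)

dG = 18.4929 kJ, non-spontaneous


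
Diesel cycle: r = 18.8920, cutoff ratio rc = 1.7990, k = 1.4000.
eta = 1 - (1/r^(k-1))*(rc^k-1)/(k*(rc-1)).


r^(k-1) = 3.2397
rc^k = 2.2753
eta = 0.6481 = 64.8087%

64.8087%


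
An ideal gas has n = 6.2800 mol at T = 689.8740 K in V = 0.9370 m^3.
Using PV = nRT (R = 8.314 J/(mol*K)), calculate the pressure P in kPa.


P = nRT/V = 6.2800 * 8.314 * 689.8740 / 0.9370
= 36019.6461 / 0.9370 = 38441.4579 Pa = 38.4415 kPa

38.4415 kPa


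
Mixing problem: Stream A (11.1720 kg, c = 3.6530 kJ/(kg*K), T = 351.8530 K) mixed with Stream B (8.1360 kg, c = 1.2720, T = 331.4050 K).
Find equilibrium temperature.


num = 17789.2917
den = 51.1603
Tf = 347.7167 K

347.7167 K


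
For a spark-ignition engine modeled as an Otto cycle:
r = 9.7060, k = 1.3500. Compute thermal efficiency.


r^(k-1) = 2.2155
eta = 1 - 1/2.2155 = 0.5486 = 54.8627%

54.8627%


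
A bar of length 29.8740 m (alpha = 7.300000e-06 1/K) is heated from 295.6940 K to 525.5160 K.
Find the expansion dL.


dT = 229.8220 K
dL = 7.300000e-06 * 29.8740 * 229.8220 = 0.050120 m
L_final = 29.924120 m

dL = 0.050120 m


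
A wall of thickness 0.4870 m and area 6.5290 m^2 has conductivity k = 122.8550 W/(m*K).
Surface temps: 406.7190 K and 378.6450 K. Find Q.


dT = 28.0740 K
Q = 122.8550 * 6.5290 * 28.0740 / 0.4870 = 46239.6821 W

46239.6821 W


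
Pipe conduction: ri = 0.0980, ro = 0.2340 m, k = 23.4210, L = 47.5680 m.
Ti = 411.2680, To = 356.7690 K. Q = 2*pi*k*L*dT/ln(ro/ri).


dT = 54.4990 K
ln(ro/ri) = 0.8704
Q = 2*pi*23.4210*47.5680*54.4990 / 0.8704 = 438321.7077 W

438321.7077 W


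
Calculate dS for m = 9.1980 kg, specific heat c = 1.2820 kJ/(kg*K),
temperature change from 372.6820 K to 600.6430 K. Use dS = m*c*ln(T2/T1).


T2/T1 = 1.6117
ln(T2/T1) = 0.4773
dS = 9.1980 * 1.2820 * 0.4773 = 5.6280 kJ/K

5.6280 kJ/K


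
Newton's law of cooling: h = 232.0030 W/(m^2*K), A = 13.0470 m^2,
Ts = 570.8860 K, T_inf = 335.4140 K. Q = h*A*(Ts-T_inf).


dT = 235.4720 K
Q = 232.0030 * 13.0470 * 235.4720 = 712760.3553 W

712760.3553 W


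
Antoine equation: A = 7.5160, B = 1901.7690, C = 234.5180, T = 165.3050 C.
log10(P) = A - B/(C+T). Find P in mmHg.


C+T = 399.8230
B/(C+T) = 4.7565
log10(P) = 7.5160 - 4.7565 = 2.7595
P = 10^2.7595 = 574.7417 mmHg

574.7417 mmHg


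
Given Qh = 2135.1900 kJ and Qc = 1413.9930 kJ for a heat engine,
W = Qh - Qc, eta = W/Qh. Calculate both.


W = 2135.1900 - 1413.9930 = 721.1970 kJ
eta = 721.1970 / 2135.1900 = 0.3378 = 33.7767%

W = 721.1970 kJ, eta = 33.7767%


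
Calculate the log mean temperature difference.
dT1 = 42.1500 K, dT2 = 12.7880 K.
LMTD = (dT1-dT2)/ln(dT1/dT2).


dT1/dT2 = 3.2961
ln(dT1/dT2) = 1.1927
LMTD = 29.3620 / 1.1927 = 24.6175 K

24.6175 K


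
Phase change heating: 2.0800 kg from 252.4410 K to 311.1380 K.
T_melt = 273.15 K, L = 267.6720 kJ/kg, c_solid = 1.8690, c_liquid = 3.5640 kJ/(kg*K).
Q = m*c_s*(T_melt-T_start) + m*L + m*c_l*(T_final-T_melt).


Q1 (sensible, solid) = 2.0800 * 1.8690 * 20.7090 = 80.5067 kJ
Q2 (latent) = 2.0800 * 267.6720 = 556.7578 kJ
Q3 (sensible, liquid) = 2.0800 * 3.5640 * 37.9880 = 281.6096 kJ
Q_total = 918.8740 kJ

918.8740 kJ


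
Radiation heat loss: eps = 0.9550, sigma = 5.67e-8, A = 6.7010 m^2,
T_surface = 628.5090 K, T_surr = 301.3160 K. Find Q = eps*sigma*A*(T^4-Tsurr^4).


T^4 = 1.5604e+11
Tsurr^4 = 8.2431e+09
Q = 0.9550 * 5.67e-8 * 6.7010 * 1.4780e+11 = 53629.2961 W

53629.2961 W


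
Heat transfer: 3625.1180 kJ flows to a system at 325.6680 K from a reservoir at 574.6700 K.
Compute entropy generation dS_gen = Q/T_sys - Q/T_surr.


dS_sys = 3625.1180/325.6680 = 11.1313 kJ/K
dS_surr = -3625.1180/574.6700 = -6.3082 kJ/K
dS_gen = 11.1313 - 6.3082 = 4.8232 kJ/K (irreversible)

dS_gen = 4.8232 kJ/K, irreversible


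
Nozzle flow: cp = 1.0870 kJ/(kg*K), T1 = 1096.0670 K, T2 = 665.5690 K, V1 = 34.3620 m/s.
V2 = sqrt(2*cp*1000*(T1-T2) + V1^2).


dT = 430.4980 K
2*cp*1000*dT = 935902.6520
V1^2 = 1180.7470
V2 = sqrt(937083.3990) = 968.0307 m/s

968.0307 m/s


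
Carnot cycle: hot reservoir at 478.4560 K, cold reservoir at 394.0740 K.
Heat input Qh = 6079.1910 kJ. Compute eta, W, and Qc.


eta = 1 - 394.0740/478.4560 = 0.1764
W = 0.1764 * 6079.1910 = 1072.1452 kJ
Qc = 6079.1910 - 1072.1452 = 5007.0458 kJ

eta = 17.6363%, W = 1072.1452 kJ, Qc = 5007.0458 kJ


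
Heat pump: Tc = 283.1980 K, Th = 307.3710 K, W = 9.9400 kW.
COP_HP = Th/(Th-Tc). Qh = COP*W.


COP = 307.3710 / 24.1730 = 12.7155
Qh = 12.7155 * 9.9400 = 126.3917 kW

COP = 12.7155, Qh = 126.3917 kW


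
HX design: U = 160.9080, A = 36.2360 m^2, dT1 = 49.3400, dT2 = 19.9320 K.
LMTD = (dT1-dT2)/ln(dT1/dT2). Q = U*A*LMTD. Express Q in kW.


LMTD = 32.4445 K
Q = 160.9080 * 36.2360 * 32.4445 = 189173.0846 W = 189.1731 kW

189.1731 kW


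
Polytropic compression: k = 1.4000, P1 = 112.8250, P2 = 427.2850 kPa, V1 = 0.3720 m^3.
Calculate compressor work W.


(k-1)/k = 0.2857
(P2/P1)^exp = 1.4630
W = 3.5000 * 112.8250 * 0.3720 * (1.4630 - 1) = 68.0078 kJ

68.0078 kJ


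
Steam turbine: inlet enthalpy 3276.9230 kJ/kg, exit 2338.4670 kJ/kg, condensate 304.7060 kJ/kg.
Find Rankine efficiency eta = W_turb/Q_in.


W = 938.4560 kJ/kg
Q_in = 2972.2170 kJ/kg
eta = 0.3157 = 31.5743%

eta = 31.5743%


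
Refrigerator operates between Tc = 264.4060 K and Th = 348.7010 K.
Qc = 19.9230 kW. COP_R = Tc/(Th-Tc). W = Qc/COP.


COP = 264.4060 / 84.2950 = 3.1367
W = 19.9230 / 3.1367 = 6.3516 kW

COP = 3.1367, W = 6.3516 kW


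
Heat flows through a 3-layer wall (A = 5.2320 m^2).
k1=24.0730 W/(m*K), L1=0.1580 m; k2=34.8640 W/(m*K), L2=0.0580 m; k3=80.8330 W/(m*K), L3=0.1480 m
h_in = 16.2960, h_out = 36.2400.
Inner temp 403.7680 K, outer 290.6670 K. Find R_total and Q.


R_conv_in = 1/(16.2960*5.2320) = 0.0117
R_1 = 0.1580/(24.0730*5.2320) = 0.0013
R_2 = 0.0580/(34.8640*5.2320) = 0.0003
R_3 = 0.1480/(80.8330*5.2320) = 0.0003
R_conv_out = 1/(36.2400*5.2320) = 0.0053
R_total = 0.0189 K/W
Q = 113.1010 / 0.0189 = 5976.2215 W

R_total = 0.0189 K/W, Q = 5976.2215 W


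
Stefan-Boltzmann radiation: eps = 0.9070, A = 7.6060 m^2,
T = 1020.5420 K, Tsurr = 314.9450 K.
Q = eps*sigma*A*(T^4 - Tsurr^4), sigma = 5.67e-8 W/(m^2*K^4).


T^4 = 1.0847e+12
Tsurr^4 = 9.8387e+09
Q = 0.9070 * 5.67e-8 * 7.6060 * 1.0749e+12 = 420448.7838 W

420448.7838 W


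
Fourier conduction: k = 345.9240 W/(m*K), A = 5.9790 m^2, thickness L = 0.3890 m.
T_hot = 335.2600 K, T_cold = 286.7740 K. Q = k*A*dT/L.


dT = 48.4860 K
Q = 345.9240 * 5.9790 * 48.4860 / 0.3890 = 257795.8984 W

257795.8984 W


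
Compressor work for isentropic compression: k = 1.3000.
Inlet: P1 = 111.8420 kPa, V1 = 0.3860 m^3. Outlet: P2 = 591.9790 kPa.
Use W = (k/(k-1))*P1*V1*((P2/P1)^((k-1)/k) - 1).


(k-1)/k = 0.2308
(P2/P1)^exp = 1.4690
W = 4.3333 * 111.8420 * 0.3860 * (1.4690 - 1) = 87.7292 kJ

87.7292 kJ


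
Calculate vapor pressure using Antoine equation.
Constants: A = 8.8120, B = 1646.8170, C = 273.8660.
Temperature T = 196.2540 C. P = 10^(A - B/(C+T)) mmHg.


C+T = 470.1200
B/(C+T) = 3.5030
log10(P) = 8.8120 - 3.5030 = 5.3090
P = 10^5.3090 = 203717.5377 mmHg

203717.5377 mmHg


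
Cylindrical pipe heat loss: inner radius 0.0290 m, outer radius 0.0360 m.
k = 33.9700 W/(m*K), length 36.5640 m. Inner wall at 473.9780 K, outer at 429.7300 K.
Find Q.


dT = 44.2480 K
ln(ro/ri) = 0.2162
Q = 2*pi*33.9700*36.5640*44.2480 / 0.2162 = 1597057.8742 W

1597057.8742 W


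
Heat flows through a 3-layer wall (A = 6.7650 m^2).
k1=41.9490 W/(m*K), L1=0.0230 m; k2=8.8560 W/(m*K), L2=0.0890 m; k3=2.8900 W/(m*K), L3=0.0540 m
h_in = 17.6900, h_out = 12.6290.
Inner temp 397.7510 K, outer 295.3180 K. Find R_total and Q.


R_conv_in = 1/(17.6900*6.7650) = 0.0084
R_1 = 0.0230/(41.9490*6.7650) = 8.1047e-05
R_2 = 0.0890/(8.8560*6.7650) = 0.0015
R_3 = 0.0540/(2.8900*6.7650) = 0.0028
R_conv_out = 1/(12.6290*6.7650) = 0.0117
R_total = 0.0244 K/W
Q = 102.4330 / 0.0244 = 4199.8794 W

R_total = 0.0244 K/W, Q = 4199.8794 W


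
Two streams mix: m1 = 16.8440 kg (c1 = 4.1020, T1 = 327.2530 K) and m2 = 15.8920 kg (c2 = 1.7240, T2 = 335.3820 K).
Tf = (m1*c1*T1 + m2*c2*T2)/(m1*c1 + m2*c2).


num = 31799.9792
den = 96.4919
Tf = 329.5611 K

329.5611 K


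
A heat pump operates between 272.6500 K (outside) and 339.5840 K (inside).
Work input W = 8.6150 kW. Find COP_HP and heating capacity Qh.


COP = 339.5840 / 66.9340 = 5.0734
Qh = 5.0734 * 8.6150 = 43.7075 kW

COP = 5.0734, Qh = 43.7075 kW


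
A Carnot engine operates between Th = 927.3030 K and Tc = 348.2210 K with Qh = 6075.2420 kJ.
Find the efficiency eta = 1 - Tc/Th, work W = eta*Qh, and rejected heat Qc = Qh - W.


eta = 1 - 348.2210/927.3030 = 0.6245
W = 0.6245 * 6075.2420 = 3793.8660 kJ
Qc = 6075.2420 - 3793.8660 = 2281.3760 kJ

eta = 62.4480%, W = 3793.8660 kJ, Qc = 2281.3760 kJ


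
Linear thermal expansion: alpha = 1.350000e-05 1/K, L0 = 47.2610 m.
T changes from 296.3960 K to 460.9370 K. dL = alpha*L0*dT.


dT = 164.5410 K
dL = 1.350000e-05 * 47.2610 * 164.5410 = 0.104981 m
L_final = 47.365981 m

dL = 0.104981 m


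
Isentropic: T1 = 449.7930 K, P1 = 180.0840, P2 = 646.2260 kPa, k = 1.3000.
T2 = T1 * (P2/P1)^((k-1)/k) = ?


(k-1)/k = 0.2308
(P2/P1)^exp = 1.3429
T2 = 449.7930 * 1.3429 = 604.0442 K

604.0442 K


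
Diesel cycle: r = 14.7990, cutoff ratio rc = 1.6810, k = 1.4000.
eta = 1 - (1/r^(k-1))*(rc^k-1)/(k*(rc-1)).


r^(k-1) = 2.9383
rc^k = 2.0692
eta = 0.6183 = 61.8341%

61.8341%


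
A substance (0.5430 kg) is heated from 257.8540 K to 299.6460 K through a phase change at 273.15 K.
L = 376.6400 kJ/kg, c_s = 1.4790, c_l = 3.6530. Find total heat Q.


Q1 (sensible, solid) = 0.5430 * 1.4790 * 15.2960 = 12.2842 kJ
Q2 (latent) = 0.5430 * 376.6400 = 204.5155 kJ
Q3 (sensible, liquid) = 0.5430 * 3.6530 * 26.4960 = 52.5569 kJ
Q_total = 269.3566 kJ

269.3566 kJ


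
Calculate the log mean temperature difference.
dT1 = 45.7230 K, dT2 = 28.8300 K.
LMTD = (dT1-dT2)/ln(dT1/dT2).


dT1/dT2 = 1.5860
ln(dT1/dT2) = 0.4612
LMTD = 16.8930 / 0.4612 = 36.6296 K

36.6296 K


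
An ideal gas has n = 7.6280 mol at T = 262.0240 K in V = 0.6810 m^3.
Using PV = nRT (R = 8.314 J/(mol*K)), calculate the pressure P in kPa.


P = nRT/V = 7.6280 * 8.314 * 262.0240 / 0.6810
= 16617.3504 / 0.6810 = 24401.3955 Pa = 24.4014 kPa

24.4014 kPa


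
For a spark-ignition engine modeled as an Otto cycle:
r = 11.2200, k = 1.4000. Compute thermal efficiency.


r^(k-1) = 2.6303
eta = 1 - 1/2.6303 = 0.6198 = 61.9808%

61.9808%


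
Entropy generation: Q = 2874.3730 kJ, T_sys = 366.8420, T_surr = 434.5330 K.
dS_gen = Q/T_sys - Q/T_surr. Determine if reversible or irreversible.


dS_sys = 2874.3730/366.8420 = 7.8355 kJ/K
dS_surr = -2874.3730/434.5330 = -6.6149 kJ/K
dS_gen = 7.8355 - 6.6149 = 1.2206 kJ/K (irreversible)

dS_gen = 1.2206 kJ/K, irreversible


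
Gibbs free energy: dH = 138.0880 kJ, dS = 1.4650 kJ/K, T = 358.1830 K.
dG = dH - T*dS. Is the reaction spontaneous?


T*dS = 358.1830 * 1.4650 = 524.7381 kJ
dG = 138.0880 - 524.7381 = -386.6501 kJ (spontaneous)

dG = -386.6501 kJ, spontaneous


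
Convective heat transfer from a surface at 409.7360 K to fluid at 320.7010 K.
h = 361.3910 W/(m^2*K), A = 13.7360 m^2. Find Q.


dT = 89.0350 K
Q = 361.3910 * 13.7360 * 89.0350 = 441975.6854 W

441975.6854 W


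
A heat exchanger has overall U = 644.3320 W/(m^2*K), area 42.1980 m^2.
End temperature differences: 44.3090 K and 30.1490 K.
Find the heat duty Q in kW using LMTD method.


LMTD = 36.7758 K
Q = 644.3320 * 42.1980 * 36.7758 = 999915.7643 W = 999.9158 kW

999.9158 kW


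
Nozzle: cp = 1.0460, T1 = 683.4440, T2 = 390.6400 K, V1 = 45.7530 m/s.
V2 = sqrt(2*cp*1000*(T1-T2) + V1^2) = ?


dT = 292.8040 K
2*cp*1000*dT = 612545.9680
V1^2 = 2093.3370
V2 = sqrt(614639.3050) = 783.9894 m/s

783.9894 m/s


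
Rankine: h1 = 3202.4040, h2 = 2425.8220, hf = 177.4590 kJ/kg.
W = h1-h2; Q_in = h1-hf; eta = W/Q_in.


W = 776.5820 kJ/kg
Q_in = 3024.9450 kJ/kg
eta = 0.2567 = 25.6726%

eta = 25.6726%


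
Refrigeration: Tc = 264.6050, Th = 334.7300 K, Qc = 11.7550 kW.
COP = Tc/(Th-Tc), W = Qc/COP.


COP = 264.6050 / 70.1250 = 3.7733
W = 11.7550 / 3.7733 = 3.1153 kW

COP = 3.7733, W = 3.1153 kW


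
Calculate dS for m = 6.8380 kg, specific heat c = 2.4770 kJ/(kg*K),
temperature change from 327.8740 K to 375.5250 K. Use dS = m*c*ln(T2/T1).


T2/T1 = 1.1453
ln(T2/T1) = 0.1357
dS = 6.8380 * 2.4770 * 0.1357 = 2.2984 kJ/K

2.2984 kJ/K


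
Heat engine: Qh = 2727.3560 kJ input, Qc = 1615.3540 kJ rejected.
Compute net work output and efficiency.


W = 2727.3560 - 1615.3540 = 1112.0020 kJ
eta = 1112.0020 / 2727.3560 = 0.4077 = 40.7722%

W = 1112.0020 kJ, eta = 40.7722%


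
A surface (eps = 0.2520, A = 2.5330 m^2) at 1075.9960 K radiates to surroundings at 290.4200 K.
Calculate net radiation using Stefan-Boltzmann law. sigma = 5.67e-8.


T^4 = 1.3404e+12
Tsurr^4 = 7.1139e+09
Q = 0.2520 * 5.67e-8 * 2.5330 * 1.3333e+12 = 48255.8980 W

48255.8980 W


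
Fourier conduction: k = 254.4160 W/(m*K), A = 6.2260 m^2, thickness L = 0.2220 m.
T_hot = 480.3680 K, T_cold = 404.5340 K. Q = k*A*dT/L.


dT = 75.8340 K
Q = 254.4160 * 6.2260 * 75.8340 / 0.2220 = 541083.7937 W

541083.7937 W


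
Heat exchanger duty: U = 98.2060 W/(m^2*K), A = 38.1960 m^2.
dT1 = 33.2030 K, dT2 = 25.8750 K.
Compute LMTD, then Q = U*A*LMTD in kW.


LMTD = 29.3869 K
Q = 98.2060 * 38.1960 * 29.3869 = 110232.4310 W = 110.2324 kW

110.2324 kW


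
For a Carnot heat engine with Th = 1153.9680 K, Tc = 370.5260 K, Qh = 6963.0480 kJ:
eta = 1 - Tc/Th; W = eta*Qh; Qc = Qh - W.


eta = 1 - 370.5260/1153.9680 = 0.6789
W = 0.6789 * 6963.0480 = 4727.2925 kJ
Qc = 6963.0480 - 4727.2925 = 2235.7555 kJ

eta = 67.8911%, W = 4727.2925 kJ, Qc = 2235.7555 kJ


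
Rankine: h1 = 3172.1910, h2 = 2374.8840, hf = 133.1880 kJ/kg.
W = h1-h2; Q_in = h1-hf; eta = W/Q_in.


W = 797.3070 kJ/kg
Q_in = 3039.0030 kJ/kg
eta = 0.2624 = 26.2358%

eta = 26.2358%


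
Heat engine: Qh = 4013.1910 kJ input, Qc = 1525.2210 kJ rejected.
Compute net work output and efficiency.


W = 4013.1910 - 1525.2210 = 2487.9700 kJ
eta = 2487.9700 / 4013.1910 = 0.6199 = 61.9948%

W = 2487.9700 kJ, eta = 61.9948%


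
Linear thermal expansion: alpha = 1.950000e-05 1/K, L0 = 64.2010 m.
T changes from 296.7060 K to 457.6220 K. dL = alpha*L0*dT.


dT = 160.9160 K
dL = 1.950000e-05 * 64.2010 * 160.9160 = 0.201454 m
L_final = 64.402454 m

dL = 0.201454 m


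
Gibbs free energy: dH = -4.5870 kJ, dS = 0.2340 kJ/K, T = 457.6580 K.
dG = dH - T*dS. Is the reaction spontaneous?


T*dS = 457.6580 * 0.2340 = 107.0920 kJ
dG = -4.5870 - 107.0920 = -111.6790 kJ (spontaneous)

dG = -111.6790 kJ, spontaneous


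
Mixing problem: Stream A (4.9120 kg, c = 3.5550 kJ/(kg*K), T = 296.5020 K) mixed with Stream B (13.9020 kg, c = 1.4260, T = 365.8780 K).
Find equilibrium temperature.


num = 12430.8230
den = 37.2864
Tf = 333.3875 K

333.3875 K


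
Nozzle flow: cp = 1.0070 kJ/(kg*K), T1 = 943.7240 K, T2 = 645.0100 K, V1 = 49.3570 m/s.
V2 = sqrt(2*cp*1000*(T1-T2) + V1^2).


dT = 298.7140 K
2*cp*1000*dT = 601609.9960
V1^2 = 2436.1134
V2 = sqrt(604046.1094) = 777.2040 m/s

777.2040 m/s


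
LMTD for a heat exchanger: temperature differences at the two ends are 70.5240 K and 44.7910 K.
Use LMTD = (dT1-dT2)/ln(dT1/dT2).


dT1/dT2 = 1.5745
ln(dT1/dT2) = 0.4539
LMTD = 25.7330 / 0.4539 = 56.6874 K

56.6874 K


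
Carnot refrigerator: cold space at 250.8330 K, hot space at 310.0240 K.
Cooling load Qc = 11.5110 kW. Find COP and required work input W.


COP = 250.8330 / 59.1910 = 4.2377
W = 11.5110 / 4.2377 = 2.7163 kW

COP = 4.2377, W = 2.7163 kW


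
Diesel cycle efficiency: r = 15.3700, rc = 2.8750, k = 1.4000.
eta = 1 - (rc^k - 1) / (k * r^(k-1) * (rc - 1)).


r^(k-1) = 2.9831
rc^k = 4.3862
eta = 0.5676 = 56.7566%

56.7566%


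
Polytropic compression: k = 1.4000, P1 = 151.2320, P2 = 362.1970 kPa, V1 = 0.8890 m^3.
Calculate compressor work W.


(k-1)/k = 0.2857
(P2/P1)^exp = 1.2834
W = 3.5000 * 151.2320 * 0.8890 * (1.2834 - 1) = 133.3698 kJ

133.3698 kJ


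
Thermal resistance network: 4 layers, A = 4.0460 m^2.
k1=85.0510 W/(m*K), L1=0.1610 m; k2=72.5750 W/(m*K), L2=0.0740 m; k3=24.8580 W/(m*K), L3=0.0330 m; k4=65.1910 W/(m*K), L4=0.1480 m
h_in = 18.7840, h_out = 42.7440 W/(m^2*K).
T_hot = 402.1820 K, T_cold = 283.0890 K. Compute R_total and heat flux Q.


R_conv_in = 1/(18.7840*4.0460) = 0.0132
R_1 = 0.1610/(85.0510*4.0460) = 0.0005
R_2 = 0.0740/(72.5750*4.0460) = 0.0003
R_3 = 0.0330/(24.8580*4.0460) = 0.0003
R_4 = 0.1480/(65.1910*4.0460) = 0.0006
R_conv_out = 1/(42.7440*4.0460) = 0.0058
R_total = 0.0205 K/W
Q = 119.0930 / 0.0205 = 5795.4887 W

R_total = 0.0205 K/W, Q = 5795.4887 W


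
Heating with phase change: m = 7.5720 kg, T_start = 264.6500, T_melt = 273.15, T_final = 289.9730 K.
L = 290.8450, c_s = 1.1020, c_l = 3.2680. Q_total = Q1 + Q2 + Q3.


Q1 (sensible, solid) = 7.5720 * 1.1020 * 8.5000 = 70.9269 kJ
Q2 (latent) = 7.5720 * 290.8450 = 2202.2783 kJ
Q3 (sensible, liquid) = 7.5720 * 3.2680 * 16.8230 = 416.2901 kJ
Q_total = 2689.4954 kJ

2689.4954 kJ


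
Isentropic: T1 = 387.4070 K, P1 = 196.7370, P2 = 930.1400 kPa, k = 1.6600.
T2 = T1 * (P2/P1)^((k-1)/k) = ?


(k-1)/k = 0.3976
(P2/P1)^exp = 1.8546
T2 = 387.4070 * 1.8546 = 718.4668 K

718.4668 K


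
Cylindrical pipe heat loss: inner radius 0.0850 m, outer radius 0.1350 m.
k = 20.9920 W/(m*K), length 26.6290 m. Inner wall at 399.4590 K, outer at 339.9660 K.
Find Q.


dT = 59.4930 K
ln(ro/ri) = 0.4626
Q = 2*pi*20.9920*26.6290*59.4930 / 0.4626 = 451675.6752 W

451675.6752 W


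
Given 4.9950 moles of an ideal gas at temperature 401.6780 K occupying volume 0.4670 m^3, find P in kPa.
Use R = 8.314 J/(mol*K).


P = nRT/V = 4.9950 * 8.314 * 401.6780 / 0.4670
= 16681.0567 / 0.4670 = 35719.6075 Pa = 35.7196 kPa

35.7196 kPa


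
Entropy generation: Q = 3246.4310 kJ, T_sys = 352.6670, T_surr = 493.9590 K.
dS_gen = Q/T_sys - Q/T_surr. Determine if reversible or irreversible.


dS_sys = 3246.4310/352.6670 = 9.2054 kJ/K
dS_surr = -3246.4310/493.9590 = -6.5723 kJ/K
dS_gen = 9.2054 - 6.5723 = 2.6331 kJ/K (irreversible)

dS_gen = 2.6331 kJ/K, irreversible


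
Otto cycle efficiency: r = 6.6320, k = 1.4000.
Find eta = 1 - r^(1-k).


r^(k-1) = 2.1314
eta = 1 - 1/2.1314 = 0.5308 = 53.0817%

53.0817%


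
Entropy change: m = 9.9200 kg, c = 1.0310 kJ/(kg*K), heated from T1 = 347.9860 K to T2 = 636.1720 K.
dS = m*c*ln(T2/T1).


T2/T1 = 1.8282
ln(T2/T1) = 0.6033
dS = 9.9200 * 1.0310 * 0.6033 = 6.1703 kJ/K

6.1703 kJ/K


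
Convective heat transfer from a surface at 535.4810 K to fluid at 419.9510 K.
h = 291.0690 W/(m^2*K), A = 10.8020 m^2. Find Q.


dT = 115.5300 K
Q = 291.0690 * 10.8020 * 115.5300 = 363241.0314 W

363241.0314 W


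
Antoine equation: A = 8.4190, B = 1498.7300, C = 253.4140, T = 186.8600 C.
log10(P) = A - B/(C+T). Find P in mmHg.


C+T = 440.2740
B/(C+T) = 3.4041
log10(P) = 8.4190 - 3.4041 = 5.0149
P = 10^5.0149 = 103494.0234 mmHg

103494.0234 mmHg


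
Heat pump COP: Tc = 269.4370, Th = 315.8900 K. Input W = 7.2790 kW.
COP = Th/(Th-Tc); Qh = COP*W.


COP = 315.8900 / 46.4530 = 6.8002
Qh = 6.8002 * 7.2790 = 49.4987 kW

COP = 6.8002, Qh = 49.4987 kW


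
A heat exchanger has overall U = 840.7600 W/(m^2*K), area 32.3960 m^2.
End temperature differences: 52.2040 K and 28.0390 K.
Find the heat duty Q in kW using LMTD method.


LMTD = 38.8778 K
Q = 840.7600 * 32.3960 * 38.8778 = 1058925.1699 W = 1058.9252 kW

1058.9252 kW


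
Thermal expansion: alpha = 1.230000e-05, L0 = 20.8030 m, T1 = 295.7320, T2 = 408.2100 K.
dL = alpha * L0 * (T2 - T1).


dT = 112.4780 K
dL = 1.230000e-05 * 20.8030 * 112.4780 = 0.028781 m
L_final = 20.831781 m

dL = 0.028781 m


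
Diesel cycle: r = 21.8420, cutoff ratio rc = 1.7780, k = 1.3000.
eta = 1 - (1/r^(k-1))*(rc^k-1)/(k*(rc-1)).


r^(k-1) = 2.5222
rc^k = 2.1131
eta = 0.5637 = 56.3678%

56.3678%


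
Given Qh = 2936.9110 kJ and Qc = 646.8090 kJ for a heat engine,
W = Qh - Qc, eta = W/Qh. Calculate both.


W = 2936.9110 - 646.8090 = 2290.1020 kJ
eta = 2290.1020 / 2936.9110 = 0.7798 = 77.9766%

W = 2290.1020 kJ, eta = 77.9766%


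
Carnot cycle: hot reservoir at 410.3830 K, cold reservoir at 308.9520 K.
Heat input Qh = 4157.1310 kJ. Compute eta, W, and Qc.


eta = 1 - 308.9520/410.3830 = 0.2472
W = 0.2472 * 4157.1310 = 1027.4840 kJ
Qc = 4157.1310 - 1027.4840 = 3129.6470 kJ

eta = 24.7162%, W = 1027.4840 kJ, Qc = 3129.6470 kJ


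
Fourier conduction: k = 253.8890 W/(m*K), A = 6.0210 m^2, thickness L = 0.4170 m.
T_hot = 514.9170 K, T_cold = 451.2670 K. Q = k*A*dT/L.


dT = 63.6500 K
Q = 253.8890 * 6.0210 * 63.6500 / 0.4170 = 233332.3018 W

233332.3018 W


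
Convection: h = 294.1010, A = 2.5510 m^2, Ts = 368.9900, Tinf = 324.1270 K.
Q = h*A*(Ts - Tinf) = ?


dT = 44.8630 K
Q = 294.1010 * 2.5510 * 44.8630 = 33658.5398 W

33658.5398 W


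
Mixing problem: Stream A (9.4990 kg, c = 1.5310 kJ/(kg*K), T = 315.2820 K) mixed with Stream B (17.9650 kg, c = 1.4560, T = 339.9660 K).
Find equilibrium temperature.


num = 13477.6406
den = 40.7000
Tf = 331.1459 K

331.1459 K


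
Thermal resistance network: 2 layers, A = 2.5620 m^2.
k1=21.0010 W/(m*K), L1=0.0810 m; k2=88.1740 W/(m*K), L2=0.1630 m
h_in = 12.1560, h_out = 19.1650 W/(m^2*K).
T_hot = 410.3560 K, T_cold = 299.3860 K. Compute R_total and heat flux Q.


R_conv_in = 1/(12.1560*2.5620) = 0.0321
R_1 = 0.0810/(21.0010*2.5620) = 0.0015
R_2 = 0.1630/(88.1740*2.5620) = 0.0007
R_conv_out = 1/(19.1650*2.5620) = 0.0204
R_total = 0.0547 K/W
Q = 110.9700 / 0.0547 = 2028.6075 W

R_total = 0.0547 K/W, Q = 2028.6075 W


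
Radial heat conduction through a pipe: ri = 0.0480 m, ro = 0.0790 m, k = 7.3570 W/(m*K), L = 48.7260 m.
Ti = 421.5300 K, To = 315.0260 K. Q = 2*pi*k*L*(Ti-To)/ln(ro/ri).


dT = 106.5040 K
ln(ro/ri) = 0.4982
Q = 2*pi*7.3570*48.7260*106.5040 / 0.4982 = 481462.8141 W

481462.8141 W


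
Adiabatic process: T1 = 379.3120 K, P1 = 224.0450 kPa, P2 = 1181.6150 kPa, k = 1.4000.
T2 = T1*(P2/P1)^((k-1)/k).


(k-1)/k = 0.2857
(P2/P1)^exp = 1.6081
T2 = 379.3120 * 1.6081 = 609.9897 K

609.9897 K


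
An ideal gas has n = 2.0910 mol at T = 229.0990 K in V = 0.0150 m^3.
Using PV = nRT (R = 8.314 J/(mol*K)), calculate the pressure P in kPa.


P = nRT/V = 2.0910 * 8.314 * 229.0990 / 0.0150
= 3982.7885 / 0.0150 = 265519.2346 Pa = 265.5192 kPa

265.5192 kPa


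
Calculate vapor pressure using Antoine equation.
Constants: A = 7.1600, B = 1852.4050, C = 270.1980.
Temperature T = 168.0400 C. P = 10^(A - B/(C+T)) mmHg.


C+T = 438.2380
B/(C+T) = 4.2269
log10(P) = 7.1600 - 4.2269 = 2.9331
P = 10^2.9331 = 857.1596 mmHg

857.1596 mmHg


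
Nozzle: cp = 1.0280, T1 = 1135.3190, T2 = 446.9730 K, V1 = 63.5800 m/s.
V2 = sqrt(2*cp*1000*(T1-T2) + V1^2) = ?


dT = 688.3460 K
2*cp*1000*dT = 1415239.3760
V1^2 = 4042.4164
V2 = sqrt(1419281.7924) = 1191.3361 m/s

1191.3361 m/s


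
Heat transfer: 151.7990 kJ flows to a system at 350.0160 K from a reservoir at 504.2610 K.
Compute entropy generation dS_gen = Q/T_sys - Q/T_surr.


dS_sys = 151.7990/350.0160 = 0.4337 kJ/K
dS_surr = -151.7990/504.2610 = -0.3010 kJ/K
dS_gen = 0.4337 - 0.3010 = 0.1327 kJ/K (irreversible)

dS_gen = 0.1327 kJ/K, irreversible


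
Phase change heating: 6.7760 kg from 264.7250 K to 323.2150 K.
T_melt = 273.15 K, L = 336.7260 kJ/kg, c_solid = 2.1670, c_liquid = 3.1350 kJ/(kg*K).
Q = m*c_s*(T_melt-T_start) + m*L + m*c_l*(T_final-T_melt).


Q1 (sensible, solid) = 6.7760 * 2.1670 * 8.4250 = 123.7093 kJ
Q2 (latent) = 6.7760 * 336.7260 = 2281.6554 kJ
Q3 (sensible, liquid) = 6.7760 * 3.1350 * 50.0650 = 1063.5188 kJ
Q_total = 3468.8834 kJ

3468.8834 kJ


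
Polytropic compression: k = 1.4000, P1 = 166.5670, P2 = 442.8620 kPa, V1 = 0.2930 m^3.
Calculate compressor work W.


(k-1)/k = 0.2857
(P2/P1)^exp = 1.3223
W = 3.5000 * 166.5670 * 0.2930 * (1.3223 - 1) = 55.0571 kJ

55.0571 kJ


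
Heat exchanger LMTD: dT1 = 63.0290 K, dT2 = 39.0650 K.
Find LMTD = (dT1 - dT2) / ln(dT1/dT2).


dT1/dT2 = 1.6134
ln(dT1/dT2) = 0.4784
LMTD = 23.9640 / 0.4784 = 50.0953 K

50.0953 K
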